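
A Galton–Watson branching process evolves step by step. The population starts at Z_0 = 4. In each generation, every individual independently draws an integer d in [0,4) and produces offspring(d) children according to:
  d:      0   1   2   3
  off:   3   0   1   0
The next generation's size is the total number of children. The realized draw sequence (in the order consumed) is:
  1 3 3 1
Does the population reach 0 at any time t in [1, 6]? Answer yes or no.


gen 0: Z_0=4, draws=[1, 3, 3, 1], offspring=[0, 0, 0, 0], Z_1=0
gen 1: Z_1=0, draws=[], offspring=[], Z_2=0
gen 2: Z_2=0, draws=[], offspring=[], Z_3=0
gen 3: Z_3=0, draws=[], offspring=[], Z_4=0
gen 4: Z_4=0, draws=[], offspring=[], Z_5=0
gen 5: Z_5=0, draws=[], offspring=[], Z_6=0

yes


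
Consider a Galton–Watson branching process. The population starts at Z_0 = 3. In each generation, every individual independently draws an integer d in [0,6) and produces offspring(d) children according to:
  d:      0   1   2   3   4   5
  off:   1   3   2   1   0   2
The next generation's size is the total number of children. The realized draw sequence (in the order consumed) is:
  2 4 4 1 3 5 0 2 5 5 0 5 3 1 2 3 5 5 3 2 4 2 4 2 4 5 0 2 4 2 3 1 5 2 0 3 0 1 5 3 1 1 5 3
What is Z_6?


gen 0: Z_0=3, draws=[2, 4, 4], offspring=[2, 0, 0], Z_1=2
gen 1: Z_1=2, draws=[1, 3], offspring=[3, 1], Z_2=4
gen 2: Z_2=4, draws=[5, 0, 2, 5], offspring=[2, 1, 2, 2], Z_3=7
gen 3: Z_3=7, draws=[5, 0, 5, 3, 1, 2, 3], offspring=[2, 1, 2, 1, 3, 2, 1], Z_4=12
gen 4: Z_4=12, draws=[5, 5, 3, 2, 4, 2, 4, 2, 4, 5, 0, 2], offspring=[2, 2, 1, 2, 0, 2, 0, 2, 0, 2, 1, 2], Z_5=16
gen 5: Z_5=16, draws=[4, 2, 3, 1, 5, 2, 0, 3, 0, 1, 5, 3, 1, 1, 5, 3], offspring=[0, 2, 1, 3, 2, 2, 1, 1, 1, 3, 2, 1, 3, 3, 2, 1], Z_6=28

28


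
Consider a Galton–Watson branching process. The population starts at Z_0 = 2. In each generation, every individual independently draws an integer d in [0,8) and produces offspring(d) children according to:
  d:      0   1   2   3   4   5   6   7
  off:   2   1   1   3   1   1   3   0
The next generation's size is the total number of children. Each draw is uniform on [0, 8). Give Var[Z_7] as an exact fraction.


Outcome values over d=0..7: [2, 1, 1, 3, 1, 1, 3, 0]
Σy = 12, Σy² = 26, M = 8
μ = 12/8 = 3/2,  σ² = 26/8 − (3/2)² = 1
V_0 = 0, E_0 = 2
V_1 = 1·E_0 + (3/2)²·V_0 = 2;  E_1 = 3
V_2 = 1·E_1 + (3/2)²·V_1 = 15/2;  E_2 = 9/2
V_3 = 1·E_2 + (3/2)²·V_2 = 171/8;  E_3 = 27/4
V_4 = 1·E_3 + (3/2)²·V_3 = 1755/32;  E_4 = 81/8
V_5 = 1·E_4 + (3/2)²·V_4 = 17091/128;  E_5 = 243/16
V_6 = 1·E_5 + (3/2)²·V_5 = 161595/512;  E_6 = 729/32
V_7 = 1·E_6 + (3/2)²·V_6 = 1501011/2048;  E_7 = 2187/64

1501011/2048


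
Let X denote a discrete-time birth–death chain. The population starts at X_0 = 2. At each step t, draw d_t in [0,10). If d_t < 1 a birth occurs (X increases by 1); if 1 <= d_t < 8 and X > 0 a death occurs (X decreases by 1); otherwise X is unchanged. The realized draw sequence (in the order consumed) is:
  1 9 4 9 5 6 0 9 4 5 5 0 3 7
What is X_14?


t=0: X=2, d=1 → death, X_1=1
t=1: X=1, d=9 → hold, X_2=1
t=2: X=1, d=4 → death, X_3=0
t=3: X=0, d=9 → hold, X_4=0
t=4: X=0, d=5 → hold, X_5=0
t=5: X=0, d=6 → hold, X_6=0
t=6: X=0, d=0 → birth, X_7=1
t=7: X=1, d=9 → hold, X_8=1
t=8: X=1, d=4 → death, X_9=0
t=9: X=0, d=5 → hold, X_10=0
t=10: X=0, d=5 → hold, X_11=0
t=11: X=0, d=0 → birth, X_12=1
t=12: X=1, d=3 → death, X_13=0
t=13: X=0, d=7 → hold, X_14=0

0


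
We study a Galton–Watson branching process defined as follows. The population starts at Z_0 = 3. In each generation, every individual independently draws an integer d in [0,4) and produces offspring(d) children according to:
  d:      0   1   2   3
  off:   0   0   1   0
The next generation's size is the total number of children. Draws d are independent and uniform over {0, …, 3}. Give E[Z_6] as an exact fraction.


3/4096

Outcome values over d=0..3: [0, 0, 1, 0]
Σy = 1, Σy² = 1, M = 4
μ = 1/4 = 1/4,  σ² = 1/4 − (1/4)² = 3/16
E[Z_0] = 3
E[Z_1] = 1/4·E[Z_0] = 3/4
E[Z_2] = 1/4·E[Z_1] = 3/16
E[Z_3] = 1/4·E[Z_2] = 3/64
E[Z_4] = 1/4·E[Z_3] = 3/256
E[Z_5] = 1/4·E[Z_4] = 3/1024
E[Z_6] = 1/4·E[Z_5] = 3/4096


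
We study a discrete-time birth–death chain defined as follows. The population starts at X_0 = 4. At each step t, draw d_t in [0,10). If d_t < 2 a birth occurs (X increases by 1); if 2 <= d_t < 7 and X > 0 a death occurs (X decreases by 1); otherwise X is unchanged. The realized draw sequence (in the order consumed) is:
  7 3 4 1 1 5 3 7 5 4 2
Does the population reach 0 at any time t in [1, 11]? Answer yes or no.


t=0: X=4, d=7 → hold, X_1=4
t=1: X=4, d=3 → death, X_2=3
t=2: X=3, d=4 → death, X_3=2
t=3: X=2, d=1 → birth, X_4=3
t=4: X=3, d=1 → birth, X_5=4
t=5: X=4, d=5 → death, X_6=3
t=6: X=3, d=3 → death, X_7=2
t=7: X=2, d=7 → hold, X_8=2
t=8: X=2, d=5 → death, X_9=1
t=9: X=1, d=4 → death, X_10=0
t=10: X=0, d=2 → hold, X_11=0

yes


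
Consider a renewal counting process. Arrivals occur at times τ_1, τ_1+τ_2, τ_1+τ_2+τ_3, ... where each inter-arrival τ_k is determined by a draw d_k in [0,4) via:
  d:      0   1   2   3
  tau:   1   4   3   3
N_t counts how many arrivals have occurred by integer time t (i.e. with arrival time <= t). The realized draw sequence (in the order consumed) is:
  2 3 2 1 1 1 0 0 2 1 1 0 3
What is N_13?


draw d_1=2: τ_1=3, arrival time A_1=3
draw d_2=3: τ_2=3, arrival time A_2=6
draw d_3=2: τ_3=3, arrival time A_3=9
draw d_4=1: τ_4=4, arrival time A_4=13
draw d_5=1: τ_5=4, arrival time A_5=17
draw d_6=1: τ_6=4, arrival time A_6=21
draw d_7=0: τ_7=1, arrival time A_7=22
draw d_8=0: τ_8=1, arrival time A_8=23
draw d_9=2: τ_9=3, arrival time A_9=26
draw d_10=1: τ_10=4, arrival time A_10=30
draw d_11=1: τ_11=4, arrival time A_11=34
draw d_12=0: τ_12=1, arrival time A_12=35
draw d_13=3: τ_13=3, arrival time A_13=38
N_t over t=0..13: 0:0 1:0 2:0 3:1 4:1 5:1 6:2 7:2 8:2 9:3 10:3 11:3 12:3 13:4

4


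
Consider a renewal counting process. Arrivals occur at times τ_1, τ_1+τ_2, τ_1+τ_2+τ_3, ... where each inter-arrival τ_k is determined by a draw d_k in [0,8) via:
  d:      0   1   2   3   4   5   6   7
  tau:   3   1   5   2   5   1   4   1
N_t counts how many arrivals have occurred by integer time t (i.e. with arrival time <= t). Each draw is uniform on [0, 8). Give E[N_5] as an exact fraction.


Inter-arrival values over d=0..7: [3, 1, 5, 2, 5, 1, 4, 1]
Each d has probability 1/8, so the pmf of τ is: f(1) = 3/8, f(2) = 1/8, f(3) = 1/8, f(4) = 1/8, f(5) = 1/4
Renewal equation for m(n) = E[N_n]: condition on τ_1 = k (if k <= n, one arrival plus a fresh copy on the remaining n−k steps): m(n) = F(n) + Σ_{k<=n} f(k)·m(n−k), where F(n) = P(τ <= n) and m(0) = 0
m(1) = F(1) = 3/8
m(2) = F(2) + f(1)·m(1) = 1/2 + 3/8·3/8 = 41/64
m(3) = F(3) + f(1)·m(2) + f(2)·m(1) = 5/8 + 3/8·41/64 + 1/8·3/8 = 467/512
m(4) = F(4) + f(1)·m(3) + f(2)·m(2) + f(3)·m(1) = 3/4 + 3/8·467/512 + 1/8·41/64 + 1/8·3/8 = 4993/4096
m(5) = F(5) + f(1)·m(4) + f(2)·m(3) + f(3)·m(2) + f(4)·m(1) = 1 + 3/8·4993/4096 + 1/8·467/512 + 1/8·41/64 + 1/8·3/8 = 55643/32768
E[N_5] = m(5) = 55643/32768

55643/32768


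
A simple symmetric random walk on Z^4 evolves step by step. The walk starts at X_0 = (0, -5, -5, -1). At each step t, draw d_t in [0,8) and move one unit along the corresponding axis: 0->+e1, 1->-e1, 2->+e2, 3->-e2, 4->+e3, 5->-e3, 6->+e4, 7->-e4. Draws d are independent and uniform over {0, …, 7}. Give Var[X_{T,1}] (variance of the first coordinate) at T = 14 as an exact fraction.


Outcome values over d=0..7: [1, -1, 0, 0, 0, 0, 0, 0]
Σy = 0, Σy² = 2, M = 8
μ = 0/8 = 0,  σ² = 2/8 − (0)² = 1/4
Independent increments: Var[X_14] = 14·σ² = 14·(1/4) = 7/2

7/2


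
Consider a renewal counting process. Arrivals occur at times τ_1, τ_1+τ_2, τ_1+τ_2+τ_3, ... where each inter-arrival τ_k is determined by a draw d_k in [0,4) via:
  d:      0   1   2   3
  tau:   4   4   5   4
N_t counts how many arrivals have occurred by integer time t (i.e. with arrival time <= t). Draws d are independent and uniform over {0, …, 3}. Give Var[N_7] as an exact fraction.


Inter-arrival values over d=0..3: [4, 4, 5, 4]
Each d has probability 1/4, so the pmf of τ is: f(4) = 3/4, f(5) = 1/4
Let p_n(j) = P(N_n = j), with p_0 = [1]. Condition on τ_1: p_n(0) = P(τ > n), and for j >= 1, p_n(j) = Σ_{k<=n} f(k)·p_{n−k}(j−1)
p_1 = [1]  (j = 0)
p_2 = [1]  (j = 0)
p_3 = [1]  (j = 0)
p_4 = [1/4, 3/4]  (j = 0..1)
p_5 = [0, 1]  (j = 0..1)
p_6 = [0, 1]  (j = 0..1)
p_7 = [0, 1]  (j = 0..1)
E[N_7] = Σ j·p_7(j) = 1;  E[N_7²] = Σ j²·p_7(j) = 1
Var[N_7] = 1 − (1)² = 0

0


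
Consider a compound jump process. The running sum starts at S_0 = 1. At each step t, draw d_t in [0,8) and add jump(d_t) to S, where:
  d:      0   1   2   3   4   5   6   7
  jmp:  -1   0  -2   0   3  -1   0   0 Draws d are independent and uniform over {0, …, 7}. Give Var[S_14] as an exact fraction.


Outcome values over d=0..7: [-1, 0, -2, 0, 3, -1, 0, 0]
Σy = -1, Σy² = 15, M = 8
μ = -1/8 = -1/8,  σ² = 15/8 − (-1/8)² = 119/64
Independent increments: Var[S_14] = 14·σ² = 14·(119/64) = 833/32

833/32


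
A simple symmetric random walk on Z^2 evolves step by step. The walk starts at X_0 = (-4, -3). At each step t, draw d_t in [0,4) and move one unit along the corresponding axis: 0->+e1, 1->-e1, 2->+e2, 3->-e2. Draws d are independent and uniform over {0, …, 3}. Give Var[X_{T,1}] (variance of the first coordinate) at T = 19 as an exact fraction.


19/2

Outcome values over d=0..3: [1, -1, 0, 0]
Σy = 0, Σy² = 2, M = 4
μ = 0/4 = 0,  σ² = 2/4 − (0)² = 1/2
Independent increments: Var[X_19] = 19·σ² = 19·(1/2) = 19/2


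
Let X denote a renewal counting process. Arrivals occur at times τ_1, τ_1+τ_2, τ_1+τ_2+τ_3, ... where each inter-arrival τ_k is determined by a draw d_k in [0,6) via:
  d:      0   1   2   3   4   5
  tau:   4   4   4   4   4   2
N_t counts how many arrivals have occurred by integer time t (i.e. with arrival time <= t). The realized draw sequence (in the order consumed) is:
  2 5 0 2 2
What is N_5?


draw d_1=2: τ_1=4, arrival time A_1=4
draw d_2=5: τ_2=2, arrival time A_2=6
draw d_3=0: τ_3=4, arrival time A_3=10
draw d_4=2: τ_4=4, arrival time A_4=14
draw d_5=2: τ_5=4, arrival time A_5=18
N_t over t=0..5: 0:0 1:0 2:0 3:0 4:1 5:1

1


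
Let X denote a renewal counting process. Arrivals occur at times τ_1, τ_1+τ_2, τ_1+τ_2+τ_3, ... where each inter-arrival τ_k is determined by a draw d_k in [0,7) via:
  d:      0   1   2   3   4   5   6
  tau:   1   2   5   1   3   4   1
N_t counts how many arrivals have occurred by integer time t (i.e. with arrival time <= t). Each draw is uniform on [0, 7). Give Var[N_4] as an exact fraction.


Inter-arrival values over d=0..6: [1, 2, 5, 1, 3, 4, 1]
Each d has probability 1/7, so the pmf of τ is: f(1) = 3/7, f(2) = 1/7, f(3) = 1/7, f(4) = 1/7, f(5) = 1/7
Let p_n(j) = P(N_n = j), with p_0 = [1]. Condition on τ_1: p_n(0) = P(τ > n), and for j >= 1, p_n(j) = Σ_{k<=n} f(k)·p_{n−k}(j−1)
p_1 = [4/7, 3/7]  (j = 0..1)
p_2 = [3/7, 19/49, 9/49]  (j = 0..2)
p_3 = [2/7, 20/49, 78/343, 27/343]  (j = 0..3)
p_4 = [1/7, 20/49, 100/343, 297/2401, 81/2401]  (j = 0..4)
E[N_4] = Σ j·p_4(j) = 3595/2401;  E[N_4²] = Σ j²·p_4(j) = 1107/343
Var[N_4] = 1107/343 − (3595/2401)² = 5681324/5764801

5681324/5764801


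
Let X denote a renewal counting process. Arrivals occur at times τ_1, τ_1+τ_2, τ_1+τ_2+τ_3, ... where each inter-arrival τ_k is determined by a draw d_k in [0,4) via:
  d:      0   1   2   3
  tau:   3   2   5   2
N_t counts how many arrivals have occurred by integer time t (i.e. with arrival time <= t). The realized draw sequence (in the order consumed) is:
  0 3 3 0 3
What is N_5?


draw d_1=0: τ_1=3, arrival time A_1=3
draw d_2=3: τ_2=2, arrival time A_2=5
draw d_3=3: τ_3=2, arrival time A_3=7
draw d_4=0: τ_4=3, arrival time A_4=10
draw d_5=3: τ_5=2, arrival time A_5=12
N_t over t=0..5: 0:0 1:0 2:0 3:1 4:1 5:2

2


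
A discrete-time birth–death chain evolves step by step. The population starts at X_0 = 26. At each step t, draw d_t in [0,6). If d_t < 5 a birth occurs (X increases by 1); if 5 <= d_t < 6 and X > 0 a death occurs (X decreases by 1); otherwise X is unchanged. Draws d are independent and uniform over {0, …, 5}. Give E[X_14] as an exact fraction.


106/3

X can drop by at most 1 per step and X_0 = 26 > T = 14, so X_t >= 26 − t >= 12 > 0 for every t <= 14: the floor at 0 (the 'and X > 0' condition) never binds. Hence X_14 = X_0 + Σ_{t<14} Y_t with i.i.d. increments Y_t = y(d_t) ∈ {+1, −1, 0}.
Outcome values over d=0..5: [1, 1, 1, 1, 1, -1]
Σy = 4, Σy² = 6, M = 6
μ = 4/6 = 2/3,  σ² = 6/6 − (2/3)² = 5/9
E[X_14] = 26 + 14·(2/3) = 106/3


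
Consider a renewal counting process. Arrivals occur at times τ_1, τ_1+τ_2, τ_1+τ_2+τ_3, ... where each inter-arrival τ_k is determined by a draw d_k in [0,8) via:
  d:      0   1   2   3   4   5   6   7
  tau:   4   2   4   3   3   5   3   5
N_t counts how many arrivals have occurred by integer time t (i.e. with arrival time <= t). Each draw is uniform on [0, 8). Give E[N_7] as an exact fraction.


405/256

Inter-arrival values over d=0..7: [4, 2, 4, 3, 3, 5, 3, 5]
Each d has probability 1/8, so the pmf of τ is: f(2) = 1/8, f(3) = 3/8, f(4) = 1/4, f(5) = 1/4
Renewal equation for m(n) = E[N_n]: condition on τ_1 = k (if k <= n, one arrival plus a fresh copy on the remaining n−k steps): m(n) = F(n) + Σ_{k<=n} f(k)·m(n−k), where F(n) = P(τ <= n) and m(0) = 0
m(1) = F(1) = 0
m(2) = F(2) = 1/8
m(3) = F(3) = 1/2
m(4) = F(4) + f(2)·m(2) = 3/4 + 1/8·1/8 = 49/64
m(5) = F(5) + f(2)·m(3) + f(3)·m(2) = 1 + 1/8·1/2 + 3/8·1/8 = 71/64
m(6) = F(6) + f(2)·m(4) + f(3)·m(3) + f(4)·m(2) = 1 + 1/8·49/64 + 3/8·1/2 + 1/4·1/8 = 673/512
m(7) = F(7) + f(2)·m(5) + f(3)·m(4) + f(4)·m(3) + f(5)·m(2) = 1 + 1/8·71/64 + 3/8·49/64 + 1/4·1/2 + 1/4·1/8 = 405/256
E[N_7] = m(7) = 405/256


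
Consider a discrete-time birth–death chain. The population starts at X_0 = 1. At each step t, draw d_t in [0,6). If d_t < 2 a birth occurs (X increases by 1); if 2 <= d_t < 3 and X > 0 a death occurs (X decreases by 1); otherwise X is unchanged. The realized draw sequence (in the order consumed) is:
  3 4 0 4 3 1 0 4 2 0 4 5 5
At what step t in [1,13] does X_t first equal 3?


6

t=0: X=1, d=3 → hold, X_1=1
t=1: X=1, d=4 → hold, X_2=1
t=2: X=1, d=0 → birth, X_3=2
t=3: X=2, d=4 → hold, X_4=2
t=4: X=2, d=3 → hold, X_5=2
t=5: X=2, d=1 → birth, X_6=3
t=6: X=3, d=0 → birth, X_7=4
t=7: X=4, d=4 → hold, X_8=4
t=8: X=4, d=2 → death, X_9=3
t=9: X=3, d=0 → birth, X_10=4
t=10: X=4, d=4 → hold, X_11=4
t=11: X=4, d=5 → hold, X_12=4
t=12: X=4, d=5 → hold, X_13=4


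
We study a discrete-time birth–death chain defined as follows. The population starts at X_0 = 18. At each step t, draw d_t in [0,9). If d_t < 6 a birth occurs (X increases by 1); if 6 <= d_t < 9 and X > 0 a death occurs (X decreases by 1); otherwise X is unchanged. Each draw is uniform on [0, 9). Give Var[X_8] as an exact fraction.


64/9

X can drop by at most 1 per step and X_0 = 18 > T = 8, so X_t >= 18 − t >= 10 > 0 for every t <= 8: the floor at 0 (the 'and X > 0' condition) never binds. Hence X_8 = X_0 + Σ_{t<8} Y_t with i.i.d. increments Y_t = y(d_t) ∈ {+1, −1, 0}.
Outcome values over d=0..8: [1, 1, 1, 1, 1, 1, -1, -1, -1]
Σy = 3, Σy² = 9, M = 9
μ = 3/9 = 1/3,  σ² = 9/9 − (1/3)² = 8/9
Independent increments: Var[X_8] = 8·σ² = 8·(8/9) = 64/9


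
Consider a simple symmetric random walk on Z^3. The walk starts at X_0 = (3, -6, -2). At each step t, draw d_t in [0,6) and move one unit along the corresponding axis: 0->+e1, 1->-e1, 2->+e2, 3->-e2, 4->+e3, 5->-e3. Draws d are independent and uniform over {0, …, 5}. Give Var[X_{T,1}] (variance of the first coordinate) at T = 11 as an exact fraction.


Outcome values over d=0..5: [1, -1, 0, 0, 0, 0]
Σy = 0, Σy² = 2, M = 6
μ = 0/6 = 0,  σ² = 2/6 − (0)² = 1/3
Independent increments: Var[X_11] = 11·σ² = 11·(1/3) = 11/3

11/3


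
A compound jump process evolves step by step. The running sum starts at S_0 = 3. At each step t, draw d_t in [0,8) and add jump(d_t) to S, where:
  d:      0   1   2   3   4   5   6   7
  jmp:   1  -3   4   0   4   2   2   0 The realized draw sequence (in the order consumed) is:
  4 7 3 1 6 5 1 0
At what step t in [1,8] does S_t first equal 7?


1

t=0: S=3, d=4, jump=4, S_1=7
t=1: S=7, d=7, jump=0, S_2=7
t=2: S=7, d=3, jump=0, S_3=7
t=3: S=7, d=1, jump=-3, S_4=4
t=4: S=4, d=6, jump=2, S_5=6
t=5: S=6, d=5, jump=2, S_6=8
t=6: S=8, d=1, jump=-3, S_7=5
t=7: S=5, d=0, jump=1, S_8=6


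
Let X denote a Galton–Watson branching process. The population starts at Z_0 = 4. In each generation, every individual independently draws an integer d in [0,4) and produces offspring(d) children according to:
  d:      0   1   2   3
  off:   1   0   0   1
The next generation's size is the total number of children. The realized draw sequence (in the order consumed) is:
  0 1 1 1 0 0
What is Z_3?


gen 0: Z_0=4, draws=[0, 1, 1, 1], offspring=[1, 0, 0, 0], Z_1=1
gen 1: Z_1=1, draws=[0], offspring=[1], Z_2=1
gen 2: Z_2=1, draws=[0], offspring=[1], Z_3=1

1


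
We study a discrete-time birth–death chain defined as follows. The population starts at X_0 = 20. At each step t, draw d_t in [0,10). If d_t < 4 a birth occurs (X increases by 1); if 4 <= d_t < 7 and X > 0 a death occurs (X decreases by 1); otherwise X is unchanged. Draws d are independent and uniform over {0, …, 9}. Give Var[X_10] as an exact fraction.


69/10

X can drop by at most 1 per step and X_0 = 20 > T = 10, so X_t >= 20 − t >= 10 > 0 for every t <= 10: the floor at 0 (the 'and X > 0' condition) never binds. Hence X_10 = X_0 + Σ_{t<10} Y_t with i.i.d. increments Y_t = y(d_t) ∈ {+1, −1, 0}.
Outcome values over d=0..9: [1, 1, 1, 1, -1, -1, -1, 0, 0, 0]
Σy = 1, Σy² = 7, M = 10
μ = 1/10 = 1/10,  σ² = 7/10 − (1/10)² = 69/100
Independent increments: Var[X_10] = 10·σ² = 10·(69/100) = 69/10


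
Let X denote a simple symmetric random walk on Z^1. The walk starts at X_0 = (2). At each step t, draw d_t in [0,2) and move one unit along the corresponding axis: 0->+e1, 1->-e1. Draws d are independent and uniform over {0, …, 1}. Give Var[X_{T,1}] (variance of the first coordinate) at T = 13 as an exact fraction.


13

Outcome values over d=0..1: [1, -1]
Σy = 0, Σy² = 2, M = 2
μ = 0/2 = 0,  σ² = 2/2 − (0)² = 1
Independent increments: Var[X_13] = 13·σ² = 13·(1) = 13


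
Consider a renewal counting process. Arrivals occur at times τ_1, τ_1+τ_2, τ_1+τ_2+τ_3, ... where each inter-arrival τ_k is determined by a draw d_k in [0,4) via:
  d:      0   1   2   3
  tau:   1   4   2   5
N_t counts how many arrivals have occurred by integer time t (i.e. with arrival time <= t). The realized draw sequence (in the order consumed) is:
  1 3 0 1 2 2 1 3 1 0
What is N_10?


draw d_1=1: τ_1=4, arrival time A_1=4
draw d_2=3: τ_2=5, arrival time A_2=9
draw d_3=0: τ_3=1, arrival time A_3=10
draw d_4=1: τ_4=4, arrival time A_4=14
draw d_5=2: τ_5=2, arrival time A_5=16
draw d_6=2: τ_6=2, arrival time A_6=18
draw d_7=1: τ_7=4, arrival time A_7=22
draw d_8=3: τ_8=5, arrival time A_8=27
draw d_9=1: τ_9=4, arrival time A_9=31
draw d_10=0: τ_10=1, arrival time A_10=32
N_t over t=0..10: 0:0 1:0 2:0 3:0 4:1 5:1 6:1 7:1 8:1 9:2 10:3

3


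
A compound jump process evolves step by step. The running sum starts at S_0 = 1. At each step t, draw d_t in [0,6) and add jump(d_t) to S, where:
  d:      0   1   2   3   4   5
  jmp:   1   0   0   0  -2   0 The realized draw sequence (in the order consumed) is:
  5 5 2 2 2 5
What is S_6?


1

t=0: S=1, d=5, jump=0, S_1=1
t=1: S=1, d=5, jump=0, S_2=1
t=2: S=1, d=2, jump=0, S_3=1
t=3: S=1, d=2, jump=0, S_4=1
t=4: S=1, d=2, jump=0, S_5=1
t=5: S=1, d=5, jump=0, S_6=1


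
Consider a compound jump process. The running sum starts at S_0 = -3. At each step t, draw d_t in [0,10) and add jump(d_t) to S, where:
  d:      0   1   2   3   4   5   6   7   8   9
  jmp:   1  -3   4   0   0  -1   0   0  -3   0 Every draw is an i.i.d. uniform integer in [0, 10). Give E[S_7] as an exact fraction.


Outcome values over d=0..9: [1, -3, 4, 0, 0, -1, 0, 0, -3, 0]
Σy = -2, Σy² = 36, M = 10
μ = -2/10 = -1/5,  σ² = 36/10 − (-1/5)² = 89/25
E[S_7] = -3 + 7·(-1/5) = -22/5

-22/5


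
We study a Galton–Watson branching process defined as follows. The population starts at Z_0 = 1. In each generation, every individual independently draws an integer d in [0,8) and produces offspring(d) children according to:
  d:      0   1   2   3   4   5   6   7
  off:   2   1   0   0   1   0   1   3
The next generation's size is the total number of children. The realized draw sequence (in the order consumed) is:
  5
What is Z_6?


0

gen 0: Z_0=1, draws=[5], offspring=[0], Z_1=0
gen 1: Z_1=0, draws=[], offspring=[], Z_2=0
gen 2: Z_2=0, draws=[], offspring=[], Z_3=0
gen 3: Z_3=0, draws=[], offspring=[], Z_4=0
gen 4: Z_4=0, draws=[], offspring=[], Z_5=0
gen 5: Z_5=0, draws=[], offspring=[], Z_6=0


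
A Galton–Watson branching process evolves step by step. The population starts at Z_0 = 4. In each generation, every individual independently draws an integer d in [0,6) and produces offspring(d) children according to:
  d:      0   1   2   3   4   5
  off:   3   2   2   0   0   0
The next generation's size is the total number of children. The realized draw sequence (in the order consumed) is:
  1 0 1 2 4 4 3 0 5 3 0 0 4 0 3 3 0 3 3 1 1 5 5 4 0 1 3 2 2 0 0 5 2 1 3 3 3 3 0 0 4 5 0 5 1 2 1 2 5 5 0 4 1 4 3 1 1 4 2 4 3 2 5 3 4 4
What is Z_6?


15

gen 0: Z_0=4, draws=[1, 0, 1, 2], offspring=[2, 3, 2, 2], Z_1=9
gen 1: Z_1=9, draws=[4, 4, 3, 0, 5, 3, 0, 0, 4], offspring=[0, 0, 0, 3, 0, 0, 3, 3, 0], Z_2=9
gen 2: Z_2=9, draws=[0, 3, 3, 0, 3, 3, 1, 1, 5], offspring=[3, 0, 0, 3, 0, 0, 2, 2, 0], Z_3=10
gen 3: Z_3=10, draws=[5, 4, 0, 1, 3, 2, 2, 0, 0, 5], offspring=[0, 0, 3, 2, 0, 2, 2, 3, 3, 0], Z_4=15
gen 4: Z_4=15, draws=[2, 1, 3, 3, 3, 3, 0, 0, 4, 5, 0, 5, 1, 2, 1], offspring=[2, 2, 0, 0, 0, 0, 3, 3, 0, 0, 3, 0, 2, 2, 2], Z_5=19
gen 5: Z_5=19, draws=[2, 5, 5, 0, 4, 1, 4, 3, 1, 1, 4, 2, 4, 3, 2, 5, 3, 4, 4], offspring=[2, 0, 0, 3, 0, 2, 0, 0, 2, 2, 0, 2, 0, 0, 2, 0, 0, 0, 0], Z_6=15


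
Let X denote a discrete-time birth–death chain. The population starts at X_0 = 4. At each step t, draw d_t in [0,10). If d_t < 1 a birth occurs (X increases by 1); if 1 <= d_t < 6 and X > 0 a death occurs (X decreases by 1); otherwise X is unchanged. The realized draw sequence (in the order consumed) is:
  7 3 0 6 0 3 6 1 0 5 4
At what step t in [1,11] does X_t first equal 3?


t=0: X=4, d=7 → hold, X_1=4
t=1: X=4, d=3 → death, X_2=3
t=2: X=3, d=0 → birth, X_3=4
t=3: X=4, d=6 → hold, X_4=4
t=4: X=4, d=0 → birth, X_5=5
t=5: X=5, d=3 → death, X_6=4
t=6: X=4, d=6 → hold, X_7=4
t=7: X=4, d=1 → death, X_8=3
t=8: X=3, d=0 → birth, X_9=4
t=9: X=4, d=5 → death, X_10=3
t=10: X=3, d=4 → death, X_11=2

2


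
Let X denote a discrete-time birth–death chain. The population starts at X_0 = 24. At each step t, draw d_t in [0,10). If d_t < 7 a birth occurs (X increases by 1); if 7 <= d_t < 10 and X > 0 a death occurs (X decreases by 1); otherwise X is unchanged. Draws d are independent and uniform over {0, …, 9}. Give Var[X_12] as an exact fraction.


X can drop by at most 1 per step and X_0 = 24 > T = 12, so X_t >= 24 − t >= 12 > 0 for every t <= 12: the floor at 0 (the 'and X > 0' condition) never binds. Hence X_12 = X_0 + Σ_{t<12} Y_t with i.i.d. increments Y_t = y(d_t) ∈ {+1, −1, 0}.
Outcome values over d=0..9: [1, 1, 1, 1, 1, 1, 1, -1, -1, -1]
Σy = 4, Σy² = 10, M = 10
μ = 4/10 = 2/5,  σ² = 10/10 − (2/5)² = 21/25
Independent increments: Var[X_12] = 12·σ² = 12·(21/25) = 252/25

252/25


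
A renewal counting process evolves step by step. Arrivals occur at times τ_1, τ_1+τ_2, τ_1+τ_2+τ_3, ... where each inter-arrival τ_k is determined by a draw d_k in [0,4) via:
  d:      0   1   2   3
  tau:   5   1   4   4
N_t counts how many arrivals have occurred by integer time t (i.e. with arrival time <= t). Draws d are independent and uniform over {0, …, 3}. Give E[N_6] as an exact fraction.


Inter-arrival values over d=0..3: [5, 1, 4, 4]
Each d has probability 1/4, so the pmf of τ is: f(1) = 1/4, f(4) = 1/2, f(5) = 1/4
Renewal equation for m(n) = E[N_n]: condition on τ_1 = k (if k <= n, one arrival plus a fresh copy on the remaining n−k steps): m(n) = F(n) + Σ_{k<=n} f(k)·m(n−k), where F(n) = P(τ <= n) and m(0) = 0
m(1) = F(1) = 1/4
m(2) = F(2) + f(1)·m(1) = 1/4 + 1/4·1/4 = 5/16
m(3) = F(3) + f(1)·m(2) = 1/4 + 1/4·5/16 = 21/64
m(4) = F(4) + f(1)·m(3) = 3/4 + 1/4·21/64 = 213/256
m(5) = F(5) + f(1)·m(4) + f(4)·m(1) = 1 + 1/4·213/256 + 1/2·1/4 = 1365/1024
m(6) = F(6) + f(1)·m(5) + f(4)·m(2) + f(5)·m(1) = 1 + 1/4·1365/1024 + 1/2·5/16 + 1/4·1/4 = 6357/4096
E[N_6] = m(6) = 6357/4096

6357/4096


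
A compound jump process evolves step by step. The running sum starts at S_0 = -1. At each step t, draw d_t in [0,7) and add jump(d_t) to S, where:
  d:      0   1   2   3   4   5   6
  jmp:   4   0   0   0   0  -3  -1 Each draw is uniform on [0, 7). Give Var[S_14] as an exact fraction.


52

Outcome values over d=0..6: [4, 0, 0, 0, 0, -3, -1]
Σy = 0, Σy² = 26, M = 7
μ = 0/7 = 0,  σ² = 26/7 − (0)² = 26/7
Independent increments: Var[S_14] = 14·σ² = 14·(26/7) = 52


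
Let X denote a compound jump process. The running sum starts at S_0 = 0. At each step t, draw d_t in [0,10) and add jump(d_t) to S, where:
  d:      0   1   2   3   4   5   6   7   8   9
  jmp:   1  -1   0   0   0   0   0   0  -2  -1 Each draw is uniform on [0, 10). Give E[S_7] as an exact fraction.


-21/10

Outcome values over d=0..9: [1, -1, 0, 0, 0, 0, 0, 0, -2, -1]
Σy = -3, Σy² = 7, M = 10
μ = -3/10 = -3/10,  σ² = 7/10 − (-3/10)² = 61/100
E[S_7] = 0 + 7·(-3/10) = -21/10


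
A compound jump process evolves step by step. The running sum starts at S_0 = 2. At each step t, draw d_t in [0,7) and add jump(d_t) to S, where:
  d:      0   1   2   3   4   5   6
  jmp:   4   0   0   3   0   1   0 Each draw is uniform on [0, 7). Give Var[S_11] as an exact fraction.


1298/49

Outcome values over d=0..6: [4, 0, 0, 3, 0, 1, 0]
Σy = 8, Σy² = 26, M = 7
μ = 8/7 = 8/7,  σ² = 26/7 − (8/7)² = 118/49
Independent increments: Var[S_11] = 11·σ² = 11·(118/49) = 1298/49


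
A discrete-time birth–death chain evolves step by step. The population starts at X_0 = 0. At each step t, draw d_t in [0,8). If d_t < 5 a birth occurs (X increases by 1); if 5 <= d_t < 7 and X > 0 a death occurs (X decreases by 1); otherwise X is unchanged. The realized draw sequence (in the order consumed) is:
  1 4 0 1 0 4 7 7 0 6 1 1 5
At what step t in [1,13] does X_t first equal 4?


4

t=0: X=0, d=1 → birth, X_1=1
t=1: X=1, d=4 → birth, X_2=2
t=2: X=2, d=0 → birth, X_3=3
t=3: X=3, d=1 → birth, X_4=4
t=4: X=4, d=0 → birth, X_5=5
t=5: X=5, d=4 → birth, X_6=6
t=6: X=6, d=7 → hold, X_7=6
t=7: X=6, d=7 → hold, X_8=6
t=8: X=6, d=0 → birth, X_9=7
t=9: X=7, d=6 → death, X_10=6
t=10: X=6, d=1 → birth, X_11=7
t=11: X=7, d=1 → birth, X_12=8
t=12: X=8, d=5 → death, X_13=7


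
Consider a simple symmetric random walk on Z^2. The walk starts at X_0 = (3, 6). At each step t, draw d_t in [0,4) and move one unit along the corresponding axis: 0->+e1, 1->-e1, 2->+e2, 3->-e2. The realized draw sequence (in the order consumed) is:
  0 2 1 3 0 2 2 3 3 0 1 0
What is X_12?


(5, 6)

t=0: X=(3, 6), d=0 → +e1, X_1=(4, 6)
t=1: X=(4, 6), d=2 → +e2, X_2=(4, 7)
t=2: X=(4, 7), d=1 → -e1, X_3=(3, 7)
t=3: X=(3, 7), d=3 → -e2, X_4=(3, 6)
t=4: X=(3, 6), d=0 → +e1, X_5=(4, 6)
t=5: X=(4, 6), d=2 → +e2, X_6=(4, 7)
t=6: X=(4, 7), d=2 → +e2, X_7=(4, 8)
t=7: X=(4, 8), d=3 → -e2, X_8=(4, 7)
t=8: X=(4, 7), d=3 → -e2, X_9=(4, 6)
t=9: X=(4, 6), d=0 → +e1, X_10=(5, 6)
t=10: X=(5, 6), d=1 → -e1, X_11=(4, 6)
t=11: X=(4, 6), d=0 → +e1, X_12=(5, 6)


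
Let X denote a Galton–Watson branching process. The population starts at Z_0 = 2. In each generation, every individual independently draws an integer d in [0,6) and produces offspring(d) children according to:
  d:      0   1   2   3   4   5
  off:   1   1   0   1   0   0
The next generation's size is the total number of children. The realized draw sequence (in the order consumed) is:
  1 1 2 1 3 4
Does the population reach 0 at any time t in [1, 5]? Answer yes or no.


yes

gen 0: Z_0=2, draws=[1, 1], offspring=[1, 1], Z_1=2
gen 1: Z_1=2, draws=[2, 1], offspring=[0, 1], Z_2=1
gen 2: Z_2=1, draws=[3], offspring=[1], Z_3=1
gen 3: Z_3=1, draws=[4], offspring=[0], Z_4=0
gen 4: Z_4=0, draws=[], offspring=[], Z_5=0


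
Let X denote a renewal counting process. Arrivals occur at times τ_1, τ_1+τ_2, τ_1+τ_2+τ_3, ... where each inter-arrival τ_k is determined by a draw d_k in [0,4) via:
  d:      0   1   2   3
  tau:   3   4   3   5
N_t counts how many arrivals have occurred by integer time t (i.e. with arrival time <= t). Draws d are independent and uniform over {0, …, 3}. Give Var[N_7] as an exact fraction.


1/4

Inter-arrival values over d=0..3: [3, 4, 3, 5]
Each d has probability 1/4, so the pmf of τ is: f(3) = 1/2, f(4) = 1/4, f(5) = 1/4
Let p_n(j) = P(N_n = j), with p_0 = [1]. Condition on τ_1: p_n(0) = P(τ > n), and for j >= 1, p_n(j) = Σ_{k<=n} f(k)·p_{n−k}(j−1)
p_1 = [1]  (j = 0)
p_2 = [1]  (j = 0)
p_3 = [1/2, 1/2]  (j = 0..1)
p_4 = [1/4, 3/4]  (j = 0..1)
p_5 = [0, 1]  (j = 0..1)
p_6 = [0, 3/4, 1/4]  (j = 0..2)
p_7 = [0, 1/2, 1/2]  (j = 0..2)
E[N_7] = Σ j·p_7(j) = 3/2;  E[N_7²] = Σ j²·p_7(j) = 5/2
Var[N_7] = 5/2 − (3/2)² = 1/4


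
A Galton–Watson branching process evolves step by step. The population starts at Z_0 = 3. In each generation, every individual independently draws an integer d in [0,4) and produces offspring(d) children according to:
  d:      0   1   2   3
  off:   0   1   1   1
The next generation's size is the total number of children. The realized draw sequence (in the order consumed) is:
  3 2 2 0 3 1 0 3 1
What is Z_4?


1

gen 0: Z_0=3, draws=[3, 2, 2], offspring=[1, 1, 1], Z_1=3
gen 1: Z_1=3, draws=[0, 3, 1], offspring=[0, 1, 1], Z_2=2
gen 2: Z_2=2, draws=[0, 3], offspring=[0, 1], Z_3=1
gen 3: Z_3=1, draws=[1], offspring=[1], Z_4=1


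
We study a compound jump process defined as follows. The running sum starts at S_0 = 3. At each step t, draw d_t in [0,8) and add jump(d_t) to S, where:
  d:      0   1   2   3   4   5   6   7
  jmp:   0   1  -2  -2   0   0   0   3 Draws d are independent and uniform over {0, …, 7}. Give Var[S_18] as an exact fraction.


Outcome values over d=0..7: [0, 1, -2, -2, 0, 0, 0, 3]
Σy = 0, Σy² = 18, M = 8
μ = 0/8 = 0,  σ² = 18/8 − (0)² = 9/4
Independent increments: Var[S_18] = 18·σ² = 18·(9/4) = 81/2

81/2


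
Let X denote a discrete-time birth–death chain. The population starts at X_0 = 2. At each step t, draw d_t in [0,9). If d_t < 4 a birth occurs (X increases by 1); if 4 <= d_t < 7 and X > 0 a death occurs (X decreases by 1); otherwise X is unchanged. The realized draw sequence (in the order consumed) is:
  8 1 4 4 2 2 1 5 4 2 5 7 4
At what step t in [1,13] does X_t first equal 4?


t=0: X=2, d=8 → hold, X_1=2
t=1: X=2, d=1 → birth, X_2=3
t=2: X=3, d=4 → death, X_3=2
t=3: X=2, d=4 → death, X_4=1
t=4: X=1, d=2 → birth, X_5=2
t=5: X=2, d=2 → birth, X_6=3
t=6: X=3, d=1 → birth, X_7=4
t=7: X=4, d=5 → death, X_8=3
t=8: X=3, d=4 → death, X_9=2
t=9: X=2, d=2 → birth, X_10=3
t=10: X=3, d=5 → death, X_11=2
t=11: X=2, d=7 → hold, X_12=2
t=12: X=2, d=4 → death, X_13=1

7


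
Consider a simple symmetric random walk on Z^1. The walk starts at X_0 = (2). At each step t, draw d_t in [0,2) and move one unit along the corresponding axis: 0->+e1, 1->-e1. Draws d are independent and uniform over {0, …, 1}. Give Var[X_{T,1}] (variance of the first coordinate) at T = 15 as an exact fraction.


Outcome values over d=0..1: [1, -1]
Σy = 0, Σy² = 2, M = 2
μ = 0/2 = 0,  σ² = 2/2 − (0)² = 1
Independent increments: Var[X_15] = 15·σ² = 15·(1) = 15

15


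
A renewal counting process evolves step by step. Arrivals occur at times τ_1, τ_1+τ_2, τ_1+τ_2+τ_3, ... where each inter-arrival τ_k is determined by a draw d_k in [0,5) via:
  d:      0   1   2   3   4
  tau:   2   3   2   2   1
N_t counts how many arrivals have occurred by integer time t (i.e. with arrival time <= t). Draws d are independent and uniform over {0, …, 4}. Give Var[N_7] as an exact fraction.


Inter-arrival values over d=0..4: [2, 3, 2, 2, 1]
Each d has probability 1/5, so the pmf of τ is: f(1) = 1/5, f(2) = 3/5, f(3) = 1/5
Let p_n(j) = P(N_n = j), with p_0 = [1]. Condition on τ_1: p_n(0) = P(τ > n), and for j >= 1, p_n(j) = Σ_{k<=n} f(k)·p_{n−k}(j−1)
p_1 = [4/5, 1/5]  (j = 0..1)
p_2 = [1/5, 19/25, 1/25]  (j = 0..2)
p_3 = [0, 18/25, 34/125, 1/125]  (j = 0..3)
p_4 = [0, 7/25, 16/25, 49/625, 1/625]  (j = 0..4)
p_5 = [0, 1/25, 16/25, 187/625, 64/3125, 1/3125]  (j = 0..5)
p_6 = [0, 0, 8/25, 354/625, 339/3125, 79/15625, 1/15625]  (j = 0..6)
p_7 = [0, 0, 2/25, 72/125, 964/3125, 536/15625, 94/78125, 1/78125]  (j = 0..7)
E[N_7] = Σ j·p_7(j) = 257871/78125;  E[N_7²] = Σ j²·p_7(j) = 886033/78125
Var[N_7] = 886033/78125 − (257871/78125)² = 2723875484/6103515625

2723875484/6103515625


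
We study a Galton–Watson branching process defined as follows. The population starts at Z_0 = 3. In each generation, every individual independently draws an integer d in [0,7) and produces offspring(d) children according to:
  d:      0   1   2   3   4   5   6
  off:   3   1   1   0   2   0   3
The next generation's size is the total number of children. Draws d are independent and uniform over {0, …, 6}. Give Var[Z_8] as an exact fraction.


64079935320000000/33232930569601

Outcome values over d=0..6: [3, 1, 1, 0, 2, 0, 3]
Σy = 10, Σy² = 24, M = 7
μ = 10/7 = 10/7,  σ² = 24/7 − (10/7)² = 68/49
V_0 = 0, E_0 = 3
V_1 = 68/49·E_0 + (10/7)²·V_0 = 204/49;  E_1 = 30/7
V_2 = 68/49·E_1 + (10/7)²·V_1 = 34680/2401;  E_2 = 300/49
V_3 = 68/49·E_2 + (10/7)²·V_2 = 4467600/117649;  E_3 = 3000/343
V_4 = 68/49·E_3 + (10/7)²·V_3 = 516732000/5764801;  E_4 = 30000/2401
V_5 = 68/49·E_4 + (10/7)²·V_4 = 56571240000/282475249;  E_5 = 300000/16807
V_6 = 68/49·E_5 + (10/7)²·V_5 = 5999986800000/13841287201;  E_6 = 3000000/117649
V_7 = 68/49·E_6 + (10/7)²·V_6 = 623999076000000/678223072849;  E_7 = 30000000/823543
V_8 = 68/49·E_7 + (10/7)²·V_7 = 64079935320000000/33232930569601;  E_8 = 300000000/5764801


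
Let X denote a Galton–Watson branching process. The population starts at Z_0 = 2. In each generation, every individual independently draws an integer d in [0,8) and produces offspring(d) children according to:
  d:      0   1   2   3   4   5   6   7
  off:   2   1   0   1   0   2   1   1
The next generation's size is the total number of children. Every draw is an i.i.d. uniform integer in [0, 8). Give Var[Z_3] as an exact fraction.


Outcome values over d=0..7: [2, 1, 0, 1, 0, 2, 1, 1]
Σy = 8, Σy² = 12, M = 8
μ = 8/8 = 1,  σ² = 12/8 − (1)² = 1/2
V_0 = 0, E_0 = 2
V_1 = 1/2·E_0 + (1)²·V_0 = 1;  E_1 = 2
V_2 = 1/2·E_1 + (1)²·V_1 = 2;  E_2 = 2
V_3 = 1/2·E_2 + (1)²·V_2 = 3;  E_3 = 2

3


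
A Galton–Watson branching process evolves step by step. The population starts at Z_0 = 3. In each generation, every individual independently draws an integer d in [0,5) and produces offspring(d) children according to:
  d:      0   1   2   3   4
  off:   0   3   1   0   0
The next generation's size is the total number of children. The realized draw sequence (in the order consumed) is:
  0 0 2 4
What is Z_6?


gen 0: Z_0=3, draws=[0, 0, 2], offspring=[0, 0, 1], Z_1=1
gen 1: Z_1=1, draws=[4], offspring=[0], Z_2=0
gen 2: Z_2=0, draws=[], offspring=[], Z_3=0
gen 3: Z_3=0, draws=[], offspring=[], Z_4=0
gen 4: Z_4=0, draws=[], offspring=[], Z_5=0
gen 5: Z_5=0, draws=[], offspring=[], Z_6=0

0


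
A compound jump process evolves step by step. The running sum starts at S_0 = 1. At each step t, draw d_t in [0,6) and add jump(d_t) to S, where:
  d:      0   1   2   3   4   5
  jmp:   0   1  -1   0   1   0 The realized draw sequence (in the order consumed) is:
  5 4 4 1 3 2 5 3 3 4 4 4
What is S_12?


6

t=0: S=1, d=5, jump=0, S_1=1
t=1: S=1, d=4, jump=1, S_2=2
t=2: S=2, d=4, jump=1, S_3=3
t=3: S=3, d=1, jump=1, S_4=4
t=4: S=4, d=3, jump=0, S_5=4
t=5: S=4, d=2, jump=-1, S_6=3
t=6: S=3, d=5, jump=0, S_7=3
t=7: S=3, d=3, jump=0, S_8=3
t=8: S=3, d=3, jump=0, S_9=3
t=9: S=3, d=4, jump=1, S_10=4
t=10: S=4, d=4, jump=1, S_11=5
t=11: S=5, d=4, jump=1, S_12=6


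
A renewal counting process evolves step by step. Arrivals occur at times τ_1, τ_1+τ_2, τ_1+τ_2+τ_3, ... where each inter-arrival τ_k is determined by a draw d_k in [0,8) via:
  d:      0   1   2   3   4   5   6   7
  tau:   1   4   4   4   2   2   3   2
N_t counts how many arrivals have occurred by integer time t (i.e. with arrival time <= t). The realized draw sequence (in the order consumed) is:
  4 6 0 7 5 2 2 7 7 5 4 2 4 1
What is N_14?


draw d_1=4: τ_1=2, arrival time A_1=2
draw d_2=6: τ_2=3, arrival time A_2=5
draw d_3=0: τ_3=1, arrival time A_3=6
draw d_4=7: τ_4=2, arrival time A_4=8
draw d_5=5: τ_5=2, arrival time A_5=10
draw d_6=2: τ_6=4, arrival time A_6=14
draw d_7=2: τ_7=4, arrival time A_7=18
draw d_8=7: τ_8=2, arrival time A_8=20
draw d_9=7: τ_9=2, arrival time A_9=22
draw d_10=5: τ_10=2, arrival time A_10=24
draw d_11=4: τ_11=2, arrival time A_11=26
draw d_12=2: τ_12=4, arrival time A_12=30
draw d_13=4: τ_13=2, arrival time A_13=32
draw d_14=1: τ_14=4, arrival time A_14=36
N_t over t=0..14: 0:0 1:0 2:1 3:1 4:1 5:2 6:3 7:3 8:4 9:4 10:5 11:5 12:5 13:5 14:6

6


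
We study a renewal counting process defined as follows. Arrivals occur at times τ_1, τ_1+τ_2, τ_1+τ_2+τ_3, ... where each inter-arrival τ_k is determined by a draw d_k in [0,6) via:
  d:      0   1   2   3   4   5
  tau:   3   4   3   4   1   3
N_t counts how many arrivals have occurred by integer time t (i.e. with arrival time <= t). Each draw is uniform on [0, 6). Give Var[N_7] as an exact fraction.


Inter-arrival values over d=0..5: [3, 4, 3, 4, 1, 3]
Each d has probability 1/6, so the pmf of τ is: f(1) = 1/6, f(3) = 1/2, f(4) = 1/3
Let p_n(j) = P(N_n = j), with p_0 = [1]. Condition on τ_1: p_n(0) = P(τ > n), and for j >= 1, p_n(j) = Σ_{k<=n} f(k)·p_{n−k}(j−1)
p_1 = [5/6, 1/6]  (j = 0..1)
p_2 = [5/6, 5/36, 1/36]  (j = 0..2)
p_3 = [1/3, 23/36, 5/216, 1/216]  (j = 0..3)
p_4 = [0, 29/36, 41/216, 5/1296, 1/1296]  (j = 0..4)
p_5 = [0, 25/36, 7/27, 59/1296, 5/7776, 1/7776]  (j = 0..5)
p_6 = [0, 4/9, 13/27, 83/1296, 77/7776, 5/46656, 1/46656]  (j = 0..6)
p_7 = [0, 1/9, 149/216, 79/432, 55/3888, 95/46656, 5/279936, 1/279936]  (j = 0..7)
E[N_7] = Σ j·p_7(j) = 589615/279936;  E[N_7²] = Σ j²·p_7(j) = 1342087/279936
Var[N_7] = 1342087/279936 − (589615/279936)² = 28052618207/78364164096

28052618207/78364164096


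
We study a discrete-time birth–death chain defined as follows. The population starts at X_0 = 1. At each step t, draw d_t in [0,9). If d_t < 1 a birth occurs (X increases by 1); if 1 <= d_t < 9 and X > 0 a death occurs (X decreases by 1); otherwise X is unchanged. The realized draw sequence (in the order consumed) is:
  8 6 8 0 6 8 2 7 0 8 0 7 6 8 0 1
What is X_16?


t=0: X=1, d=8 → death, X_1=0
t=1: X=0, d=6 → hold, X_2=0
t=2: X=0, d=8 → hold, X_3=0
t=3: X=0, d=0 → birth, X_4=1
t=4: X=1, d=6 → death, X_5=0
t=5: X=0, d=8 → hold, X_6=0
t=6: X=0, d=2 → hold, X_7=0
t=7: X=0, d=7 → hold, X_8=0
t=8: X=0, d=0 → birth, X_9=1
t=9: X=1, d=8 → death, X_10=0
t=10: X=0, d=0 → birth, X_11=1
t=11: X=1, d=7 → death, X_12=0
t=12: X=0, d=6 → hold, X_13=0
t=13: X=0, d=8 → hold, X_14=0
t=14: X=0, d=0 → birth, X_15=1
t=15: X=1, d=1 → death, X_16=0

0


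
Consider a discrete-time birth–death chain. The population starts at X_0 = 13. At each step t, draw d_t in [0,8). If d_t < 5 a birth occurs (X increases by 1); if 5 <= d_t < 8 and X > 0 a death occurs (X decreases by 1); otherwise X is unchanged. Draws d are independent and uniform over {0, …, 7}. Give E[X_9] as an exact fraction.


61/4

X can drop by at most 1 per step and X_0 = 13 > T = 9, so X_t >= 13 − t >= 4 > 0 for every t <= 9: the floor at 0 (the 'and X > 0' condition) never binds. Hence X_9 = X_0 + Σ_{t<9} Y_t with i.i.d. increments Y_t = y(d_t) ∈ {+1, −1, 0}.
Outcome values over d=0..7: [1, 1, 1, 1, 1, -1, -1, -1]
Σy = 2, Σy² = 8, M = 8
μ = 2/8 = 1/4,  σ² = 8/8 − (1/4)² = 15/16
E[X_9] = 13 + 9·(1/4) = 61/4
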